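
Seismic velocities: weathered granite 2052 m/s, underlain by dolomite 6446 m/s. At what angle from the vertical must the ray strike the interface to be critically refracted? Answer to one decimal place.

18.6°

At critical incidence the refracted ray runs along the interface (θ₂ = 90°), so sin θ_c = V₁/V₂.
θ_c = arcsin(2052/6446) = arcsin 0.3183 = 18.56°.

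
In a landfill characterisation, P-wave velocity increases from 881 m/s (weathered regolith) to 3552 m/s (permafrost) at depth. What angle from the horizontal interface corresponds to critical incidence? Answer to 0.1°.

75.6°

At critical incidence the refracted ray runs along the interface (θ₂ = 90°), so sin θ_c = V₁/V₂.
θ_c = arcsin(881/3552) = arcsin 0.2480 = 14.36°.
Measured from the interface: 90° − 14.36° = 75.64°.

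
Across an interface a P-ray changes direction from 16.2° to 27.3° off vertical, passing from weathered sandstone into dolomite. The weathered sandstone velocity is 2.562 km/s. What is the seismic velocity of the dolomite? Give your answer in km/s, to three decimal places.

4.212 km/s

sin 16.2° = 0.2790; sin 27.3° = 0.4586.
V₂ = V₁·(sin θ₂/sin θ₁) = 2.562·(0.4586/0.2790) = 4.212 km/s.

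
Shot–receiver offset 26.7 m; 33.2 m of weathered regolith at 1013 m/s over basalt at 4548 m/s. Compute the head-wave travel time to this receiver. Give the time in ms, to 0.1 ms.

69.8 ms

θ_c = arcsin(V₁/V₂) = arcsin(1013/4548) = 12.87°, cos θ_c = 0.9749.
Intercept time tᵢ = 2h cos θ_c / V₁ = 2·33.2·0.9749/1013 = 0.06390 s.
t = x/V₂ + tᵢ = 26.7/4548 + 0.06390 = 0.06977 s.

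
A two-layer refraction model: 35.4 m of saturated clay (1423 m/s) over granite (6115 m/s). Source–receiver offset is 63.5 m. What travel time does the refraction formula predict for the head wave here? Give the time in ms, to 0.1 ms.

t = x/V₂ + 2h·√(V₂²−V₁²)/(V₁V₂).
√(V₂²−V₁²) = √(6115²−1423²) = 5947.1 m/s; delay term = 2·35.4·5947.1/(1423·6115) = 0.04839 s.
t = 63.5/6115 + 0.04839 = 0.05877 s.

58.8 ms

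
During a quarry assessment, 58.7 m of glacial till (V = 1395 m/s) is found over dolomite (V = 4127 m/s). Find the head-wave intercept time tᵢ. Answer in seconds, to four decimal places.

tᵢ = 2h·√(V₂²−V₁²)/(V₁V₂).
√(V₂²−V₁²) = √(4127²−1395²) = 3884.1 m/s.
tᵢ = 2·58.7·3884.1/(1395·4127) = 0.07920 s.

0.0792 s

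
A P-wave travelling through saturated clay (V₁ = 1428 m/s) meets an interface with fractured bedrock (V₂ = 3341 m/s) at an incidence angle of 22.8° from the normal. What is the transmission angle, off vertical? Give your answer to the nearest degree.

65°

sin θ₁/V₁ = sin θ₂/V₂ ⇒ sin θ₂ = 3341·sin 22.8°/1428 = 3341·0.3875/1428 = 0.9066.
θ₂ = arcsin 0.9066 = 65.05° from the normal.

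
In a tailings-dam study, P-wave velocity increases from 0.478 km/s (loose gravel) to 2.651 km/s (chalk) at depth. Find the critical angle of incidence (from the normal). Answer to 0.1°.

10.4°

At critical incidence the refracted ray runs along the interface (θ₂ = 90°), so sin θ_c = V₁/V₂.
θ_c = arcsin(0.478/2.651) = arcsin 0.1803 = 10.39°.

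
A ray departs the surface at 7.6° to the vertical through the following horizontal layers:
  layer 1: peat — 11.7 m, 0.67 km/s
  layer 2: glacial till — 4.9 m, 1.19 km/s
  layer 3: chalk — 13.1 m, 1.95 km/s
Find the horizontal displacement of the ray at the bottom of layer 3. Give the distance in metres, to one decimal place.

p = sin θ₁/V₁ = sin 7.6°/0.67 = 1.9740e-01 s/km is conserved through the stack.
Layer 1: θ = 7.60°; offset = 11.7·tan 7.60° = 1.561 m.
Layer 2: sin θ = p·1.19 = 0.2349 → θ = 13.59°; offset = 4.9·tan 13.59° = 1.184 m.
Layer 3: sin θ = p·1.95 = 0.3849 → θ = 22.64°; offset = 13.1·tan 22.64° = 5.463 m.
Total horizontal offset = 8.209 m.

8.2 m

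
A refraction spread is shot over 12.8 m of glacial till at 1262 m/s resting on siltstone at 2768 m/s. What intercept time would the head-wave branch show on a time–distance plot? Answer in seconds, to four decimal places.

0.0181 s

tᵢ = 2h·√(V₂²−V₁²)/(V₁V₂).
√(V₂²−V₁²) = √(2768²−1262²) = 2463.6 m/s.
tᵢ = 2·12.8·2463.6/(1262·2768) = 0.01805 s.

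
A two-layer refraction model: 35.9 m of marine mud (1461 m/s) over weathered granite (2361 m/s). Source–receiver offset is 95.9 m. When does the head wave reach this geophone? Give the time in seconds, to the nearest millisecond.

0.079 s

θ_c = arcsin(V₁/V₂) = arcsin(1461/2361) = 38.23°, cos θ_c = 0.7855.
Intercept time tᵢ = 2h cos θ_c / V₁ = 2·35.9·0.7855/1461 = 0.03861 s.
t = x/V₂ + tᵢ = 95.9/2361 + 0.03861 = 0.07922 s.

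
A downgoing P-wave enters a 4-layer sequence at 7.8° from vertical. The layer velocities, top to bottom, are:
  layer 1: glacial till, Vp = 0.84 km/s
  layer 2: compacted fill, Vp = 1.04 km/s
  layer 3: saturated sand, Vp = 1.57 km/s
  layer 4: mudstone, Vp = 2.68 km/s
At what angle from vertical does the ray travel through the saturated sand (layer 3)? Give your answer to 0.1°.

14.7°

Ray parameter p = sin 7.8° / 0.84 = 1.6157e-01 s/km.
sin θ_3 = p·V_3 = 1.6157e-01 × 1.57 = 0.2537.
θ_3 = 14.69° from the vertical.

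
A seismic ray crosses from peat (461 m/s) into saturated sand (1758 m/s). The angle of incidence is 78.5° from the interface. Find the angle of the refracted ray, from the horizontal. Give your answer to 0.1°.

Convert to the normal: θ₁ = 90° − 78.5° = 11.5°.
Snell's law: sin θ₂ = (V₂/V₁)·sin θ₁ = (1758/461)·sin 11.5° = 0.7603.
θ₂ = sin⁻¹(0.7603) = 49.49° (from vertical).
From the interface: 90° − 49.49° = 40.51°.

40.5°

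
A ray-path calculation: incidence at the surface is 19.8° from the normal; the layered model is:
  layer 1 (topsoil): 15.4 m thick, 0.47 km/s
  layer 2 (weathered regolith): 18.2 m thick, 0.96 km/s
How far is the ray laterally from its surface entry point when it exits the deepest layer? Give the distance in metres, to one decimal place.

Apply Snell's law at each interface; in layer i the horizontal offset is hᵢ·tan θᵢ.
Layer 1: θ = 19.80°; offset = 15.4·tan 19.80° = 5.544 m.
Layer 2: sin θ = 0.96·sin 19.8°/0.47 = 0.6919, θ = 43.78°; offset = 18.2·tan 43.78° = 17.441 m.
Σ offsets = 22.985 m.

23.0 m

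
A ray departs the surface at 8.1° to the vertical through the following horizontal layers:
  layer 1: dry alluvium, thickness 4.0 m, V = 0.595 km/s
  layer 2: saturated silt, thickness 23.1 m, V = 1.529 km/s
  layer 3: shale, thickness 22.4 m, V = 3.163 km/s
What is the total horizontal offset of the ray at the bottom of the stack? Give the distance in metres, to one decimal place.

Apply Snell's law at each interface; in layer i the horizontal offset is hᵢ·tan θᵢ.
Layer 1: θ = 8.10°; offset = 4.0·tan 8.10° = 0.569 m.
Layer 2: sin θ = 1.529·sin 8.1°/0.595 = 0.3621, θ = 21.23°; offset = 23.1·tan 21.23° = 8.973 m.
Layer 3: sin θ = 3.163·sin 8.1°/0.595 = 0.7490, θ = 48.51°; offset = 22.4·tan 48.51° = 25.324 m.
Summing the layer offsets gives 34.866 m.

34.9 m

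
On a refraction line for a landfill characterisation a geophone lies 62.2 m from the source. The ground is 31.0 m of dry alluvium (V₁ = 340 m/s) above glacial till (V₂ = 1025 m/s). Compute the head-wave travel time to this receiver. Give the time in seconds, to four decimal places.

0.2327 s

t = x/V₂ + 2h·√(V₂²−V₁²)/(V₁V₂).
√(V₂²−V₁²) = √(1025²−340²) = 967.0 m/s; delay term = 2·31.0·967.0/(340·1025) = 0.17203 s.
t = 62.2/1025 + 0.17203 = 0.23271 s.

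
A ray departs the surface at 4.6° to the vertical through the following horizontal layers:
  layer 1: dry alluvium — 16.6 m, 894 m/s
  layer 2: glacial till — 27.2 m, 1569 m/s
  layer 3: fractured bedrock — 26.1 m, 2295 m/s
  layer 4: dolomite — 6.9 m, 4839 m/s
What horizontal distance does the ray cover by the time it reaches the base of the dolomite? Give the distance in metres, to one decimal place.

Ray parameter p = sin 4.6° / 894 m/s = 8.9708e-05 s/m.
Layer 1: θ = 4.60°; offset = 16.6·tan 4.60° = 1.336 m.
Layer 2: sin θ = p·1569 = 0.1408 → θ = 8.09°; offset = 27.2·tan 8.09° = 3.867 m.
Layer 3: sin θ = p·2295 = 0.2059 → θ = 11.88°; offset = 26.1·tan 11.88° = 5.491 m.
Layer 4: sin θ = p·4839 = 0.4341 → θ = 25.73°; offset = 6.9·tan 25.73° = 3.325 m.
Summing the layer offsets gives 14.019 m.

14.0 m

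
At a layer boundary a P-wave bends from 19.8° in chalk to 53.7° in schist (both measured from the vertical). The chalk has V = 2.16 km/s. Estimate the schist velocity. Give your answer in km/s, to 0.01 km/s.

Snell's law: sin 19.8°/V₁ = sin 53.7°/V₂.
V₂ = V₁·sin 53.7°/sin 19.8° = 2.16 × 2.3792 = 5.14 km/s.

5.14 km/s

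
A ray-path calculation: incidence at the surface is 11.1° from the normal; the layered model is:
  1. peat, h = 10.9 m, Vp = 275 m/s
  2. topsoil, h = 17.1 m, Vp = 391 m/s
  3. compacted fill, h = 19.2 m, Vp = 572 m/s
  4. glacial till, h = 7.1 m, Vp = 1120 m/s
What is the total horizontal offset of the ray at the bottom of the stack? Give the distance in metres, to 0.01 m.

24.37 m

Apply Snell's law at each interface; in layer i the horizontal offset is hᵢ·tan θᵢ.
Layer 1: θ = 11.10°; offset = 10.9·tan 11.10° = 2.1385 m.
Layer 2: sin θ = 391·sin 11.1°/275 = 0.2737, θ = 15.89°; offset = 17.1·tan 15.89° = 4.8667 m.
Layer 3: sin θ = 572·sin 11.1°/275 = 0.4004, θ = 23.61°; offset = 19.2·tan 23.61° = 8.3907 m.
Layer 4: sin θ = 1120·sin 11.1°/275 = 0.7841, θ = 51.64°; offset = 7.1·tan 51.64° = 8.9697 m.
Σ offsets = 24.3656 m.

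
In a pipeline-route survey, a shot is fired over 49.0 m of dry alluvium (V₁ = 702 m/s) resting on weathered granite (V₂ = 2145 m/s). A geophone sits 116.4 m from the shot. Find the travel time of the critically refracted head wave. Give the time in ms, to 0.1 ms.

186.2 ms

t = x/V₂ + 2h·√(V₂²−V₁²)/(V₁V₂).
√(V₂²−V₁²) = √(2145²−702²) = 2026.9 m/s; delay term = 2·49.0·2026.9/(702·2145) = 0.13191 s.
t = 116.4/2145 + 0.13191 = 0.18618 s.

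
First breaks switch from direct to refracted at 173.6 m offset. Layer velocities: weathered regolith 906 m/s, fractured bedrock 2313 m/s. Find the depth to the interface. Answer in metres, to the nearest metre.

57 m

h = (x_cross/2)·√((V₂−V₁)/(V₂+V₁)).
(V₂−V₁)/(V₂+V₁) = (2313−906)/(2313+906) = 0.4371; √ = 0.6611.
h = (173.6/2)·0.6611 = 57.39 m.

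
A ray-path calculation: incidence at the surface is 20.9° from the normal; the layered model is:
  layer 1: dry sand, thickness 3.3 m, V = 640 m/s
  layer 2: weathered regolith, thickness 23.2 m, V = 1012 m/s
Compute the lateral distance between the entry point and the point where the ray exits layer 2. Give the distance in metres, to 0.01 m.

17.11 m

Apply Snell's law at each interface; in layer i the horizontal offset is hᵢ·tan θᵢ.
Layer 1: θ = 20.90°; offset = 3.3·tan 20.90° = 1.2601 m.
Layer 2: sin θ = 1012·sin 20.9°/640 = 0.5641, θ = 34.34°; offset = 23.2·tan 34.34° = 15.8493 m.
Σ offsets = 17.1094 m.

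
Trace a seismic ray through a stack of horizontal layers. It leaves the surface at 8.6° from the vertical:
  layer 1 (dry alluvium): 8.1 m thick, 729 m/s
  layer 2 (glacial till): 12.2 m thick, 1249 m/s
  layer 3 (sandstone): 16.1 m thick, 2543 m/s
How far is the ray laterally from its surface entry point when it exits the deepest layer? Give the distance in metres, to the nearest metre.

14 m

Ray parameter p = sin 8.6° / 729 m/s = 2.0512e-04 s/m.
Layer 1: θ = 8.60°; offset = 8.1·tan 8.60° = 1.225 m.
Layer 2: sin θ = p·1249 = 0.2562 → θ = 14.84°; offset = 12.2·tan 14.84° = 3.234 m.
Layer 3: sin θ = p·2543 = 0.5216 → θ = 31.44°; offset = 16.1·tan 31.44° = 9.844 m.
Summing the layer offsets gives 14.302 m.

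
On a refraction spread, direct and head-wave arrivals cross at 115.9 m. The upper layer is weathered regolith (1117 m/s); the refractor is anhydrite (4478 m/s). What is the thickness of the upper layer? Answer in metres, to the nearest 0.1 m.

x_cross = 2h·√((V₂+V₁)/(V₂−V₁)) → h = x_cross / (2·√((V₂+V₁)/(V₂−V₁))).
√((V₂+V₁)/(V₂−V₁)) = √((4478+1117)/(4478−1117)) = 1.2902.
h = 115.9 / (2·1.2902) = 44.91 m.

44.9 m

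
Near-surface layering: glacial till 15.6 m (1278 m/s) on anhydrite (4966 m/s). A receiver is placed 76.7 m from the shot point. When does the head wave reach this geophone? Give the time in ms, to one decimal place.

t = x/V₂ + 2h·√(V₂²−V₁²)/(V₁V₂).
√(V₂²−V₁²) = √(4966²−1278²) = 4798.7 m/s; delay term = 2·15.6·4798.7/(1278·4966) = 0.02359 s.
t = 76.7/4966 + 0.02359 = 0.03904 s.

39.0 ms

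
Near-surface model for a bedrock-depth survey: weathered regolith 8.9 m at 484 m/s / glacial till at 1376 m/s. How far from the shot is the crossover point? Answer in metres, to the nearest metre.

θ_c = arcsin(484/1376) = 20.59°, so cos θ_c = 0.9361 and tᵢ = 2h cos θ_c/V₁ = 0.0344 s.
At crossover x/V₁ = x/V₂ + tᵢ ⇒ x = tᵢ/(1/V₁ − 1/V₂) = 0.03443/(2.0661e-03 − 7.2674e-04) = 25.70 m.

26 m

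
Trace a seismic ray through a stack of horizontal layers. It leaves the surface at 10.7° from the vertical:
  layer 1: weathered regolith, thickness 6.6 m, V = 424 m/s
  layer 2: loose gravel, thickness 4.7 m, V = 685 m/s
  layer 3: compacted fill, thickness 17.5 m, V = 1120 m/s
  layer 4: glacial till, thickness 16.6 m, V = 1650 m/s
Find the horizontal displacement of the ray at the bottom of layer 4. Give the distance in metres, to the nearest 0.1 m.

p = sin θ₁/V₁ = sin 10.7°/424 = 4.3789e-04 s/m is conserved through the stack.
Layer 1: θ = 10.70°; offset = 6.6·tan 10.70° = 1.247 m.
Layer 2: sin θ = p·685 = 0.3000 → θ = 17.46°; offset = 4.7·tan 17.46° = 1.478 m.
Layer 3: sin θ = p·1120 = 0.4904 → θ = 29.37°; offset = 17.5·tan 29.37° = 9.848 m.
Layer 4: sin θ = p·1650 = 0.7225 → θ = 46.26°; offset = 16.6·tan 46.26° = 17.349 m.
Total horizontal offset = 29.922 m.

29.9 m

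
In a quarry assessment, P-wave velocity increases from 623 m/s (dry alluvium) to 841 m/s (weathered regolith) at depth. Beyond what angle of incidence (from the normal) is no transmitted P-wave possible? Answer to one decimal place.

Critical incidence: sin θ_c = V₁/V₂ = 623/841 = 0.7408.
θ_c = arcsin 0.7408 = 47.80°.

47.8°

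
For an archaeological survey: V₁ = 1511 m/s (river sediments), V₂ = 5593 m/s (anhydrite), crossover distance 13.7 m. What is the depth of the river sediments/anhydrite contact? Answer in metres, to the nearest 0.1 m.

5.2 m

x_cross = 2h·√((V₂+V₁)/(V₂−V₁)) → h = x_cross / (2·√((V₂+V₁)/(V₂−V₁))).
√((V₂+V₁)/(V₂−V₁)) = √((5593+1511)/(5593−1511)) = 1.3192.
h = 13.7 / (2·1.3192) = 5.19 m.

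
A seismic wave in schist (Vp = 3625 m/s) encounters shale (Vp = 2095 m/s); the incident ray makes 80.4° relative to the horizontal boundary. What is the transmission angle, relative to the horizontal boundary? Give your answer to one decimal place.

Convert to the normal: θ₁ = 90° − 80.4° = 9.6°.
sin θ₁/V₁ = sin θ₂/V₂ ⇒ sin θ₂ = 2095·sin 9.6°/3625 = 2095·0.1668/3625 = 0.0964.
θ₂ = sin⁻¹(0.0964) = 5.53° (from vertical).
From the interface: 90° − 5.53° = 84.47°.

84.5°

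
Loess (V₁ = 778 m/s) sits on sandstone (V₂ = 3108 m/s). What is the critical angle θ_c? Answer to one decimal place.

14.5°

Critical incidence: sin θ_c = V₁/V₂ = 778/3108 = 0.2503.
θ_c = arcsin 0.2503 = 14.50°.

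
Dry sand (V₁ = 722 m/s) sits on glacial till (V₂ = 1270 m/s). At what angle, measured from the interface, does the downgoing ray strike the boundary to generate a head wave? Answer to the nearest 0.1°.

55.4°

At critical incidence the refracted ray runs along the interface (θ₂ = 90°), so sin θ_c = V₁/V₂.
θ_c = arcsin(722/1270) = arcsin 0.5685 = 34.65°.
Measured from the interface: 90° − 34.65° = 55.35°.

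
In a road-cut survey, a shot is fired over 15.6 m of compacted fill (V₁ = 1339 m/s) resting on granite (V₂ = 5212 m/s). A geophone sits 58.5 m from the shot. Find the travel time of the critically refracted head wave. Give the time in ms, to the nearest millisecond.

t = x/V₂ + 2h·√(V₂²−V₁²)/(V₁V₂).
√(V₂²−V₁²) = √(5212²−1339²) = 5037.1 m/s; delay term = 2·15.6·5037.1/(1339·5212) = 0.02252 s.
t = 58.5/5212 + 0.02252 = 0.03374 s.

34 ms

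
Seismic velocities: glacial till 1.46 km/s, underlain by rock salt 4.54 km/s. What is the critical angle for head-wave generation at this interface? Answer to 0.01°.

At critical incidence the refracted ray runs along the interface (θ₂ = 90°), so sin θ_c = V₁/V₂.
θ_c = arcsin(1.46/4.54) = arcsin 0.3216 = 18.76°.

18.76°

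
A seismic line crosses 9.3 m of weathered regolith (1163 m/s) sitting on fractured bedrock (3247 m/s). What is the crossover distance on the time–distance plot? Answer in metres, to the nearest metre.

θ_c = arcsin(1163/3247) = 20.99°, so cos θ_c = 0.9337 and tᵢ = 2h cos θ_c/V₁ = 0.0149 s.
At crossover x/V₁ = x/V₂ + tᵢ ⇒ x = tᵢ/(1/V₁ − 1/V₂) = 0.01493/(8.5985e-04 − 3.0798e-04) = 27.06 m.

27 m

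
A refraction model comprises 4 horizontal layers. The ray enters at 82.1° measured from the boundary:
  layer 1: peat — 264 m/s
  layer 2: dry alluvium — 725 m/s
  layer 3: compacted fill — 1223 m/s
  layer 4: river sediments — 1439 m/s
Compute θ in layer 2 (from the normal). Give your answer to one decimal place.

22.2°

From the normal: θ₁ = 90° − 82.1° = 7.9°.
Ray parameter p = sin 7.9° / 264 = 5.2062e-04 s/m.
sin θ_2 = p·V_2 = 5.2062e-04 × 725 = 0.3775.
θ_2 = arcsin 0.3775 = 22.18°.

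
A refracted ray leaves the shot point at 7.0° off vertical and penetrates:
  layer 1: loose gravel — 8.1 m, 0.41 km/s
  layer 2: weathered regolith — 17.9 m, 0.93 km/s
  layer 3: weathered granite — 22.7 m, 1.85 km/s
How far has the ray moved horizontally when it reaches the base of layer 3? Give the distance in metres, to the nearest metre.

p = sin θ₁/V₁ = sin 7.0°/0.41 = 2.9724e-01 s/km is conserved through the stack.
Layer 1: θ = 7.00°; offset = 8.1·tan 7.00° = 0.995 m.
Layer 2: sin θ = p·0.93 = 0.2764 → θ = 16.05°; offset = 17.9·tan 16.05° = 5.149 m.
Layer 3: sin θ = p·1.85 = 0.5499 → θ = 33.36°; offset = 22.7·tan 33.36° = 14.945 m.
Σ offsets = 21.089 m.

21 m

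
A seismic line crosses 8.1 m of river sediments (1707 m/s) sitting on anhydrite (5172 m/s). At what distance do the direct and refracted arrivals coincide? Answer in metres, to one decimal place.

22.8 m

θ_c = arcsin(1707/5172) = 19.27°, so cos θ_c = 0.9440 and tᵢ = 2h cos θ_c/V₁ = 0.0090 s.
At crossover x/V₁ = x/V₂ + tᵢ ⇒ x = tᵢ/(1/V₁ − 1/V₂) = 0.00896/(5.8582e-04 − 1.9335e-04) = 22.83 m.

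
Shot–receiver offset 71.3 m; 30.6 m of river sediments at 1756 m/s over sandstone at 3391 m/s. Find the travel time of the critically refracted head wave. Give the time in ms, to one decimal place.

50.8 ms

θ_c = arcsin(V₁/V₂) = arcsin(1756/3391) = 31.19°, cos θ_c = 0.8555.
Intercept time tᵢ = 2h cos θ_c / V₁ = 2·30.6·0.8555/1756 = 0.02982 s.
t = x/V₂ + tᵢ = 71.3/3391 + 0.02982 = 0.05084 s.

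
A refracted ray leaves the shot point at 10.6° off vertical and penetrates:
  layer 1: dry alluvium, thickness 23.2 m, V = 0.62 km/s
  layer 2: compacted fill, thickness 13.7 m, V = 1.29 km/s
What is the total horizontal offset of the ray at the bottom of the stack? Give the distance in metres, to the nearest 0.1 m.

Ray parameter p = sin 10.6° / 0.62 km/s = 2.9670e-01 s/km.
Layer 1: θ = 10.60°; offset = 23.2·tan 10.60° = 4.342 m.
Layer 2: sin θ = p·1.29 = 0.3827 → θ = 22.50°; offset = 13.7·tan 22.50° = 5.676 m.
Summing the layer offsets gives 10.017 m.

10.0 m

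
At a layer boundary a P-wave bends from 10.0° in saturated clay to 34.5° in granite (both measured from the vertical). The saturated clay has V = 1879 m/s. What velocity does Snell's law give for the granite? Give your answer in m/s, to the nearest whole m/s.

sin 10.0° = 0.1736; sin 34.5° = 0.5664.
V₂ = V₁·(sin θ₂/sin θ₁) = 1879·(0.5664/0.1736) = 6128.93 m/s.

6129 m/s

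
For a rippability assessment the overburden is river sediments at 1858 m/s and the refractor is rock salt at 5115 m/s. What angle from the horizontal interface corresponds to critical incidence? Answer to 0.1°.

68.7°

At critical incidence the refracted ray runs along the interface (θ₂ = 90°), so sin θ_c = V₁/V₂.
θ_c = arcsin(1858/5115) = arcsin 0.3632 = 21.30°.
Measured from the interface: 90° − 21.30° = 68.70°.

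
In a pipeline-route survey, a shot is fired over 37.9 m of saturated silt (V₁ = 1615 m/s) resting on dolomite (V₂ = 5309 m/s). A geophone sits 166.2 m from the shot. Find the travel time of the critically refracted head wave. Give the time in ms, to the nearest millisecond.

76 ms

θ_c = arcsin(V₁/V₂) = arcsin(1615/5309) = 17.71°, cos θ_c = 0.9526.
Intercept time tᵢ = 2h cos θ_c / V₁ = 2·37.9·0.9526/1615 = 0.04471 s.
t = x/V₂ + tᵢ = 166.2/5309 + 0.04471 = 0.07602 s.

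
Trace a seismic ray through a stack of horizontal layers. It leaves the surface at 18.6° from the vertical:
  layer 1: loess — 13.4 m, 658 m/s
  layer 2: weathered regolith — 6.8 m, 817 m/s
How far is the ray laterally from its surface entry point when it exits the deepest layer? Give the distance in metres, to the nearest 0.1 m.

7.4 m

Ray parameter p = sin 18.6° / 658 m/s = 4.8474e-04 s/m.
Layer 1: θ = 18.60°; offset = 13.4·tan 18.60° = 4.510 m.
Layer 2: sin θ = p·817 = 0.3960 → θ = 23.33°; offset = 6.8·tan 23.33° = 2.933 m.
Total horizontal offset = 7.442 m.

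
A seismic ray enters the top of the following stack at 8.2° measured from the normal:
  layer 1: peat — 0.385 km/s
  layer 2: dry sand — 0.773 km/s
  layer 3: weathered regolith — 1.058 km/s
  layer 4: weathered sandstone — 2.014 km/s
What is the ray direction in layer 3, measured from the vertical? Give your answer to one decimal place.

23.1°

Ray parameter p = sin 8.2° / 0.385 = 3.7046e-01 s/km.
sin θ_3 = p·V_3 = 3.7046e-01 × 1.058 = 0.3920.
θ_3 = arcsin 0.3920 = 23.08°.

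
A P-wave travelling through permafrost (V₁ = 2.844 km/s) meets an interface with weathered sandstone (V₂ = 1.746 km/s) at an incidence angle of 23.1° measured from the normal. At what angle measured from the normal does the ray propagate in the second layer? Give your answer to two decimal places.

Snell's law: sin θ₂ = (V₂/V₁)·sin θ₁ = (1.746/2.844)·sin 23.1° = 0.2409.
θ₂ = sin⁻¹(0.2409) = 13.94° (from vertical).

13.94°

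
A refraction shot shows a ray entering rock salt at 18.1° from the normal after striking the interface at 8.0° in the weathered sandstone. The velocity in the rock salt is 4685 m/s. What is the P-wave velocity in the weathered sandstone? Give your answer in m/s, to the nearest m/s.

2099 m/s

sin 8.0° = 0.1392; sin 18.1° = 0.3107.
V₁ = V₂·(sin θ₁/sin θ₂) = 4685·(0.1392/0.3107) = 2098.73 m/s.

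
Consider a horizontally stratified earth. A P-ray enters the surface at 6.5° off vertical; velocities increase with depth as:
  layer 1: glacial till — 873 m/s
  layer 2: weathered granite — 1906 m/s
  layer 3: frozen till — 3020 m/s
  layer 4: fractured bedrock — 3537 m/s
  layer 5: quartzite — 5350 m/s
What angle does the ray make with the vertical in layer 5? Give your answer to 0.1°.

43.9°

Snell's law across each interface conserves sin θ / V, so sin θ_5 = V_5·sin θ₁/V₁.
sin θ_5 = 5350 × sin 6.5° / 873 = 0.6937.
θ_5 = 43.93° from the vertical.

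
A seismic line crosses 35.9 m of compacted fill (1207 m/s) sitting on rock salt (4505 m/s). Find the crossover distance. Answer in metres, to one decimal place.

94.5 m

x_cross = 2h·√((V₂+V₁)/(V₂−V₁)).
(V₂+V₁)/(V₂−V₁) = (4505+1207)/(4505−1207) = 1.7320; √ = 1.3160.
x_cross = 2·35.9·1.3160 = 94.49 m.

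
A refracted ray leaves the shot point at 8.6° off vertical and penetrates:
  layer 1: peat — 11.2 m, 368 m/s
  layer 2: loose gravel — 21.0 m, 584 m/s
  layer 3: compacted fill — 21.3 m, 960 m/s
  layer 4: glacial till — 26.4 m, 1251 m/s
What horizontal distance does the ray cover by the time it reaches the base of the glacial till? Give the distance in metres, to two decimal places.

31.43 m

Apply Snell's law at each interface; in layer i the horizontal offset is hᵢ·tan θᵢ.
Layer 1: θ = 8.60°; offset = 11.2·tan 8.60° = 1.6938 m.
Layer 2: sin θ = 584·sin 8.6°/368 = 0.2373, θ = 13.73°; offset = 21.0·tan 13.73° = 5.1300 m.
Layer 3: sin θ = 960·sin 8.6°/368 = 0.3901, θ = 22.96°; offset = 21.3·tan 22.96° = 9.0239 m.
Layer 4: sin θ = 1251·sin 8.6°/368 = 0.5083, θ = 30.55°; offset = 26.4·tan 30.55° = 15.5839 m.
Total horizontal offset = 31.4315 m.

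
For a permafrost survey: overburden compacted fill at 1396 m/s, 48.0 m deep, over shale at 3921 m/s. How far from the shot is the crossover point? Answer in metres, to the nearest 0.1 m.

x_cross = 2h·√((V₂+V₁)/(V₂−V₁)).
(V₂+V₁)/(V₂−V₁) = (3921+1396)/(3921−1396) = 2.1057; √ = 1.4511.
x_cross = 2·48.0·1.4511 = 139.31 m.

139.3 m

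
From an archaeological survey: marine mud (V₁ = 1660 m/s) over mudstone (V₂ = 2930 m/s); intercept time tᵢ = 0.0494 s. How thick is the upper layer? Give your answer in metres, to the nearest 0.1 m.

θ_c = arcsin(1660/2930) = 34.51°; cos θ_c = 0.8240.
tᵢ = 2h cos θ_c/V₁ ⇒ h = tᵢ·V₁/(2 cos θ_c) = 0.0494·1660/(2·0.8240) = 49.76 m.

49.8 m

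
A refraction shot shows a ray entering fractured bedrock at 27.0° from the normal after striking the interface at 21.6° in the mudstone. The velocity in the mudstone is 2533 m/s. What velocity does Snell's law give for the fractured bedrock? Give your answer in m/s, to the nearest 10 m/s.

sin 21.6° = 0.3681; sin 27.0° = 0.4540.
V₂ = V₁·(sin θ₂/sin θ₁) = 2533·(0.4540/0.3681) = 3123.83 m/s.

3120 m/s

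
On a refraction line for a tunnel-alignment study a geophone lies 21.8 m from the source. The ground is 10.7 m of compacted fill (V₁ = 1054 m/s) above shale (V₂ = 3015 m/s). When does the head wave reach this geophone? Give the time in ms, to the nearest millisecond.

26 ms

t = x/V₂ + 2h·√(V₂²−V₁²)/(V₁V₂).
√(V₂²−V₁²) = √(3015²−1054²) = 2824.8 m/s; delay term = 2·10.7·2824.8/(1054·3015) = 0.01902 s.
t = 21.8/3015 + 0.01902 = 0.02625 s.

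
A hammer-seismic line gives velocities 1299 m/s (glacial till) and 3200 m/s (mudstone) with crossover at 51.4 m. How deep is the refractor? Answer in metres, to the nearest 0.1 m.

x_cross = 2h·√((V₂+V₁)/(V₂−V₁)) → h = x_cross / (2·√((V₂+V₁)/(V₂−V₁))).
√((V₂+V₁)/(V₂−V₁)) = √((3200+1299)/(3200−1299)) = 1.5384.
h = 51.4 / (2·1.5384) = 16.71 m.

16.7 m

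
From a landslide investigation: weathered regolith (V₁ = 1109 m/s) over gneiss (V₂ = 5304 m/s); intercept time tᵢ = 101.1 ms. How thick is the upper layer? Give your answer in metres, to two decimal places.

θ_c = arcsin(1109/5304) = 12.07°; cos θ_c = 0.9779.
tᵢ = 2h cos θ_c/V₁ ⇒ h = tᵢ·V₁/(2 cos θ_c) = 0.1011·1109/(2·0.9779) = 57.33 m.

57.33 m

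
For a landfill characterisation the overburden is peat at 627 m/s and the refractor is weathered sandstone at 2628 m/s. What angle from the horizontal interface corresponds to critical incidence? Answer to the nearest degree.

At critical incidence the refracted ray runs along the interface (θ₂ = 90°), so sin θ_c = V₁/V₂.
θ_c = arcsin(627/2628) = arcsin 0.2386 = 13.80°.
Measured from the interface: 90° − 13.80° = 76.20°.

76°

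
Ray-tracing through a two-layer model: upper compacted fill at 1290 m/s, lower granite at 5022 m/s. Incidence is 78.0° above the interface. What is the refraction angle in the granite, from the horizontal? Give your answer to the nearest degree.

36°

Angle from the normal: 90° − 78.0° = 12.0°.
Snell's law: sin θ₂ = (V₂/V₁)·sin θ₁ = (5022/1290)·sin 12.0° = 0.8094.
θ₂ = arcsin 0.8094 = 54.04° from the normal.
From the interface: 90° − 54.04° = 35.96°.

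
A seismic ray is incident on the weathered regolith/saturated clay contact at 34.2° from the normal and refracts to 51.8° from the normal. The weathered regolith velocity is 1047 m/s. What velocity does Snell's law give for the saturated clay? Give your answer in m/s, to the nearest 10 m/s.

1460 m/s

Snell's law: sin 34.2°/V₁ = sin 51.8°/V₂.
V₂ = V₁·sin 51.8°/sin 34.2° = 1047 × 1.3981 = 1463.83 m/s.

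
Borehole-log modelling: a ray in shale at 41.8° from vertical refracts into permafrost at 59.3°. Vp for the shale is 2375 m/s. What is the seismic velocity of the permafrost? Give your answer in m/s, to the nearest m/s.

Snell's law: sin 41.8°/V₁ = sin 59.3°/V₂.
V₂ = V₁·sin 59.3°/sin 41.8° = 2375 × 1.2900 = 3063.84 m/s.

3064 m/s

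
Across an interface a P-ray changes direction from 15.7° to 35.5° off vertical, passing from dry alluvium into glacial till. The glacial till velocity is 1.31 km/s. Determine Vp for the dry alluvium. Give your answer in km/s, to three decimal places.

0.610 km/s

sin 15.7° = 0.2706; sin 35.5° = 0.5807.
V₁ = V₂·(sin θ₁/sin θ₂) = 1.31·(0.2706/0.5807) = 0.610 km/s.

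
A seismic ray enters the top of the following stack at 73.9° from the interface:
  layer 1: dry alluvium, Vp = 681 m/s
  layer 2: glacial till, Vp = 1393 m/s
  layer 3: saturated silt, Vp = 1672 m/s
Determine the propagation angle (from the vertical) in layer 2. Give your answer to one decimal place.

From the normal: θ₁ = 90° − 73.9° = 16.1°.
Snell's law across each interface conserves sin θ / V, so sin θ_2 = V_2·sin θ₁/V₁.
sin θ_2 = 1393 × sin 16.1° / 681 = 0.5673.
θ_2 = 34.56° from the vertical.

34.6°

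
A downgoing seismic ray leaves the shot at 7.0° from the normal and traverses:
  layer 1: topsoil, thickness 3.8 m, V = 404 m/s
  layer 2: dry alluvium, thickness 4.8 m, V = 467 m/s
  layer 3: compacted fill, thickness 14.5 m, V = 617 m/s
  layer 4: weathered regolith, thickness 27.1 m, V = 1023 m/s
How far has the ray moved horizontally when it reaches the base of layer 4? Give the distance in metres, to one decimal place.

12.7 m

p = sin θ₁/V₁ = sin 7.0°/404 = 3.0166e-04 s/m is conserved through the stack.
Layer 1: θ = 7.00°; offset = 3.8·tan 7.00° = 0.467 m.
Layer 2: sin θ = p·467 = 0.1409 → θ = 8.10°; offset = 4.8·tan 8.10° = 0.683 m.
Layer 3: sin θ = p·617 = 0.1861 → θ = 10.73°; offset = 14.5·tan 10.73° = 2.747 m.
Layer 4: sin θ = p·1023 = 0.3086 → θ = 17.97°; offset = 27.1·tan 17.97° = 8.792 m.
Σ offsets = 12.688 m.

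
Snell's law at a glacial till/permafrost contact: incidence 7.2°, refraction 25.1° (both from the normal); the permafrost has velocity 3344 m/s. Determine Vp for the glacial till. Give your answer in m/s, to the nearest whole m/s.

988 m/s

Snell's law: sin 7.2°/V₁ = sin 25.1°/V₂.
V₁ = V₂·sin 7.2°/sin 25.1° = 3344 × 0.2955 = 988.01 m/s.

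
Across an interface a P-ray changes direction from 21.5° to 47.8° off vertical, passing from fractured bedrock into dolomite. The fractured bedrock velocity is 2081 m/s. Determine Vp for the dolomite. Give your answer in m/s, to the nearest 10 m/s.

4210 m/s

sin 21.5° = 0.3665; sin 47.8° = 0.7408.
V₂ = V₁·(sin θ₂/sin θ₁) = 2081·(0.7408/0.3665) = 4206.30 m/s.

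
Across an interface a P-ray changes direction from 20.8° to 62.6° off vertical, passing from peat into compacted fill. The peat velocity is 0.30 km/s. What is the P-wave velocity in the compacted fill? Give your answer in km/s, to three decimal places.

Snell's law: sin 20.8°/V₁ = sin 62.6°/V₂.
V₂ = V₁·sin 62.6°/sin 20.8° = 0.30 × 2.5001 = 0.750 km/s.

0.750 km/s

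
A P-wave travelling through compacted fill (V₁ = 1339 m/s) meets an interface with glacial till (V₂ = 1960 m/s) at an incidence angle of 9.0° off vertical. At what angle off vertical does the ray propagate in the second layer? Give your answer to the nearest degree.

13°

sin θ₁/V₁ = sin θ₂/V₂ ⇒ sin θ₂ = 1960·sin 9.0°/1339 = 1960·0.1564/1339 = 0.2290.
θ₂ = sin⁻¹(0.2290) = 13.24° (from vertical).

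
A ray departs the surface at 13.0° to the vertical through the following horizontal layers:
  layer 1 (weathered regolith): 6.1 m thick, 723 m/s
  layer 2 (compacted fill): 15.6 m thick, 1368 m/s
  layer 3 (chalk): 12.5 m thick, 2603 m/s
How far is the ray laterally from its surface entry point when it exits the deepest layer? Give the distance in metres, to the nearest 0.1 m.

Apply Snell's law at each interface; in layer i the horizontal offset is hᵢ·tan θᵢ.
Layer 1: θ = 13.00°; offset = 6.1·tan 13.00° = 1.408 m.
Layer 2: sin θ = 1368·sin 13.0°/723 = 0.4256, θ = 25.19°; offset = 15.6·tan 25.19° = 7.338 m.
Layer 3: sin θ = 2603·sin 13.0°/723 = 0.8099, θ = 54.08°; offset = 12.5·tan 54.08° = 17.258 m.
Σ offsets = 26.004 m.

26.0 m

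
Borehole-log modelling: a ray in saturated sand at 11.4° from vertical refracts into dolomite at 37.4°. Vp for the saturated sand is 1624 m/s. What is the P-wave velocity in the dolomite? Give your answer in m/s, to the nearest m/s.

4990 m/s

Snell's law: sin 11.4°/V₁ = sin 37.4°/V₂.
V₂ = V₁·sin 37.4°/sin 11.4° = 1624 × 3.0729 = 4990.35 m/s.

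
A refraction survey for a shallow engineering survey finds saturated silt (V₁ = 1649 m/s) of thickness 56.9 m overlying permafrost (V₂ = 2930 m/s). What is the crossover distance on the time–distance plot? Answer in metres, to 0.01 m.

215.16 m

x_cross = 2h·√((V₂+V₁)/(V₂−V₁)).
(V₂+V₁)/(V₂−V₁) = (2930+1649)/(2930−1649) = 3.5746; √ = 1.8906.
x_cross = 2·56.9·1.8906 = 215.16 m.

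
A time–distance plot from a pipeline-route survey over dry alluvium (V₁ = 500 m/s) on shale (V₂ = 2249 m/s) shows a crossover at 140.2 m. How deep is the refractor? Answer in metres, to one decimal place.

h = (x_cross/2)·√((V₂−V₁)/(V₂+V₁)).
(V₂−V₁)/(V₂+V₁) = (2249−500)/(2249+500) = 0.6362; √ = 0.7976.
h = (140.2/2)·0.7976 = 55.91 m.

55.9 m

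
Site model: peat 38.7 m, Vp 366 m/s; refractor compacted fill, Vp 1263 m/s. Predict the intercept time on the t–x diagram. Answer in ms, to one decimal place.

tᵢ = 2h·√(V₂²−V₁²)/(V₁V₂).
√(V₂²−V₁²) = √(1263²−366²) = 1208.8 m/s.
tᵢ = 2·38.7·1208.8/(366·1263) = 0.20240 s.

202.4 ms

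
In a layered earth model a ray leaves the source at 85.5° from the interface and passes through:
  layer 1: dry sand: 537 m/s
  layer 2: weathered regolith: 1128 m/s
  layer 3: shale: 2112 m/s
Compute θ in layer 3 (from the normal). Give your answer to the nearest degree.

18°

From the normal: θ₁ = 90° − 85.5° = 4.5°.
Ray parameter p = sin 4.5° / 537 = 1.4611e-04 s/m.
sin θ_3 = p·V_3 = 1.4611e-04 × 2112 = 0.3086.
θ_3 = 17.97° from the vertical.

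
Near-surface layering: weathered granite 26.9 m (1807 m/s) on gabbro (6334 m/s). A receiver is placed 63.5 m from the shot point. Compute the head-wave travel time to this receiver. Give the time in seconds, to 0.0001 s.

0.0386 s

θ_c = arcsin(V₁/V₂) = arcsin(1807/6334) = 16.58°, cos θ_c = 0.9584.
Intercept time tᵢ = 2h cos θ_c / V₁ = 2·26.9·0.9584/1807 = 0.02854 s.
t = x/V₂ + tᵢ = 63.5/6334 + 0.02854 = 0.03856 s.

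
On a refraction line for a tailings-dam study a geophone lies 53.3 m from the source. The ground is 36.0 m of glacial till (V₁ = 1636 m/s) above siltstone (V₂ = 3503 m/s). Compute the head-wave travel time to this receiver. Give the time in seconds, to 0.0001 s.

0.0541 s

θ_c = arcsin(V₁/V₂) = arcsin(1636/3503) = 27.84°, cos θ_c = 0.8842.
Intercept time tᵢ = 2h cos θ_c / V₁ = 2·36.0·0.8842/1636 = 0.03892 s.
t = x/V₂ + tᵢ = 53.3/3503 + 0.03892 = 0.05413 s.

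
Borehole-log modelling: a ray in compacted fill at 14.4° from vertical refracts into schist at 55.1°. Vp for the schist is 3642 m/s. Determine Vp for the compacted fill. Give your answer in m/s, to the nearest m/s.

sin 14.4° = 0.2487; sin 55.1° = 0.8202.
V₁ = V₂·(sin θ₁/sin θ₂) = 3642·(0.2487/0.8202) = 1104.34 m/s.

1104 m/s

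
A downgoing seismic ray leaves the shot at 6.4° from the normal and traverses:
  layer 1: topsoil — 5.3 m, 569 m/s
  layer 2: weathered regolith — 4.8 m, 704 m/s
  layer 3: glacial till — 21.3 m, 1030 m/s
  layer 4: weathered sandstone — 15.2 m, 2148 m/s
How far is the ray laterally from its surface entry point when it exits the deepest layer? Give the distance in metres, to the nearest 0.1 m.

Apply Snell's law at each interface; in layer i the horizontal offset is hᵢ·tan θᵢ.
Layer 1: θ = 6.40°; offset = 5.3·tan 6.40° = 0.594 m.
Layer 2: sin θ = 704·sin 6.4°/569 = 0.1379, θ = 7.93°; offset = 4.8·tan 7.93° = 0.668 m.
Layer 3: sin θ = 1030·sin 6.4°/569 = 0.2018, θ = 11.64°; offset = 21.3·tan 11.64° = 4.388 m.
Layer 4: sin θ = 2148·sin 6.4°/569 = 0.4208, θ = 24.89°; offset = 15.2·tan 24.89° = 7.051 m.
Total horizontal offset = 12.702 m.

12.7 m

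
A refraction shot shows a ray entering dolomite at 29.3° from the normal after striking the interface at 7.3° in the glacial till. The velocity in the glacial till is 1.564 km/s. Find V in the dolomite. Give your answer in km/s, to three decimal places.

sin 7.3° = 0.1271; sin 29.3° = 0.4894.
V₂ = V₁·(sin θ₂/sin θ₁) = 1.564·(0.4894/0.1271) = 6.024 km/s.

6.024 km/s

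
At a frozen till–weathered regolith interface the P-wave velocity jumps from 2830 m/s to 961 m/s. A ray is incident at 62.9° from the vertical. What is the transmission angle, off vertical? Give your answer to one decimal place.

17.6°

Snell's law: sin θ₂ = (V₂/V₁)·sin θ₁ = (961/2830)·sin 62.9° = 0.3023.
θ₂ = sin⁻¹(0.3023) = 17.60° (from vertical).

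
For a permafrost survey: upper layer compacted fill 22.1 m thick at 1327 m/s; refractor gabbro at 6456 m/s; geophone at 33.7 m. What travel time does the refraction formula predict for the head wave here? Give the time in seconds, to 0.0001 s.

0.0378 s

θ_c = arcsin(V₁/V₂) = arcsin(1327/6456) = 11.86°, cos θ_c = 0.9786.
Intercept time tᵢ = 2h cos θ_c / V₁ = 2·22.1·0.9786/1327 = 0.03260 s.
t = x/V₂ + tᵢ = 33.7/6456 + 0.03260 = 0.03782 s.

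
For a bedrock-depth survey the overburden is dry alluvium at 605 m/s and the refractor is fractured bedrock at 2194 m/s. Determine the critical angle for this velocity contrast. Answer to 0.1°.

16.0°

Critical incidence: sin θ_c = V₁/V₂ = 605/2194 = 0.2758.
θ_c = arcsin 0.2758 = 16.01°.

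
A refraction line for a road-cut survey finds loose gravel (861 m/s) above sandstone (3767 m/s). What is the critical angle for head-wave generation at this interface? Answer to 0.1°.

13.2°

At critical incidence the refracted ray runs along the interface (θ₂ = 90°), so sin θ_c = V₁/V₂.
θ_c = arcsin(861/3767) = arcsin 0.2286 = 13.21°.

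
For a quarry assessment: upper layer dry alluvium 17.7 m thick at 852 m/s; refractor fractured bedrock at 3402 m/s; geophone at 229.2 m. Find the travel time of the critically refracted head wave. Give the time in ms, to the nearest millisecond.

108 ms

θ_c = arcsin(V₁/V₂) = arcsin(852/3402) = 14.50°, cos θ_c = 0.9681.
Intercept time tᵢ = 2h cos θ_c / V₁ = 2·17.7·0.9681/852 = 0.04023 s.
t = x/V₂ + tᵢ = 229.2/3402 + 0.04023 = 0.10760 s.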